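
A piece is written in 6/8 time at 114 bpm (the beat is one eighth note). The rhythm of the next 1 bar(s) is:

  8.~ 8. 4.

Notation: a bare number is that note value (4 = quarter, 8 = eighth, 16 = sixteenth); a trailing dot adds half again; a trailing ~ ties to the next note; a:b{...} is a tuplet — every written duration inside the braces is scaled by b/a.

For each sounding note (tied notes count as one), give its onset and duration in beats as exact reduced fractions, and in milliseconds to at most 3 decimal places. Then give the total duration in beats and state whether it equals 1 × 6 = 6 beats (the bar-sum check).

1) 0.0ms=0b +1578.947ms=3b
2) 1578.947ms=3b +1578.947ms=3b
Σ=6b of 6 (114bpm 6/8) — PASS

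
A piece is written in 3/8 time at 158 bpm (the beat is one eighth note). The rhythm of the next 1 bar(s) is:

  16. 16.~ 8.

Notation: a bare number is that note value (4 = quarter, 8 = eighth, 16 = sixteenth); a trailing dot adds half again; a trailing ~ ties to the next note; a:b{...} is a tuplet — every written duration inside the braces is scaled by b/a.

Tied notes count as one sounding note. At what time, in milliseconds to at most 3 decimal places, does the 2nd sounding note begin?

note 2 onset = 3/4b = 284.81ms

1. 0.0ms @ 0 + 284.81ms (3/4)
2. 284.81ms @ 3/4 + 854.43ms (9/4)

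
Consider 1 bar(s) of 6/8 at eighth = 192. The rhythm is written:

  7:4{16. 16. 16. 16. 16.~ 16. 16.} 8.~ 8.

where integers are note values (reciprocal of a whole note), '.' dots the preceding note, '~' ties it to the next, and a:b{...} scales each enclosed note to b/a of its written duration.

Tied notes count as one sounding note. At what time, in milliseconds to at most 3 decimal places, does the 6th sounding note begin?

note 6 onset = 18/7b = 803.571ms

1. 0.0ms @ 0 + 133.929ms (3/7)
2. 133.929ms @ 3/7 + 133.929ms (3/7)
3. 267.857ms @ 6/7 + 133.929ms (3/7)
4. 401.786ms @ 9/7 + 133.929ms (3/7)
5. 535.714ms @ 12/7 + 267.857ms (6/7)
6. 803.571ms @ 18/7 + 133.929ms (3/7)
7. 937.5ms @ 3 + 937.5ms (3)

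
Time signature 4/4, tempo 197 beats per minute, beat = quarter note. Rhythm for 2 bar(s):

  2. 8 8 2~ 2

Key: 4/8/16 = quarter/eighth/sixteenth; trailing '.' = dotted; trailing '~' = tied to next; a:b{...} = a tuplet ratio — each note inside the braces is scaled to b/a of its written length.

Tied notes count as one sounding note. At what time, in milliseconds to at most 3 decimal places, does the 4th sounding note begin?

1. 0.0ms @ 0 + 913.706ms (3)
2. 913.706ms @ 3 + 152.284ms (1/2)
3. 1065.99ms @ 7/2 + 152.284ms (1/2)
4. 1218.274ms @ 4 + 1218.274ms (4)

note 4 onset = 4b = 1218.274ms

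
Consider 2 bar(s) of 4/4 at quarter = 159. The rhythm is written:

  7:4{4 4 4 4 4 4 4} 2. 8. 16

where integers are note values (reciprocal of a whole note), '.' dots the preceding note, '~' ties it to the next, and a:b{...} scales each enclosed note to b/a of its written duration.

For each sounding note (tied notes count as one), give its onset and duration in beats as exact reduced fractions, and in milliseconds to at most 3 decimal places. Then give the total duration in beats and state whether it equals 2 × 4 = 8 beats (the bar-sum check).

1) 0.0ms=0b +215.633ms=4/7b
2) 215.633ms=4/7b +215.633ms=4/7b
3) 431.267ms=8/7b +215.633ms=4/7b
4) 646.9ms=12/7b +215.633ms=4/7b
5) 862.534ms=16/7b +215.633ms=4/7b
6) 1078.167ms=20/7b +215.633ms=4/7b
7) 1293.801ms=24/7b +215.633ms=4/7b
8) 1509.434ms=4b +1132.075ms=3b
9) 2641.509ms=7b +283.019ms=3/4b
10) 2924.528ms=31/4b +94.34ms=1/4b
Σ=8b of 8 (159bpm 4/4) — PASS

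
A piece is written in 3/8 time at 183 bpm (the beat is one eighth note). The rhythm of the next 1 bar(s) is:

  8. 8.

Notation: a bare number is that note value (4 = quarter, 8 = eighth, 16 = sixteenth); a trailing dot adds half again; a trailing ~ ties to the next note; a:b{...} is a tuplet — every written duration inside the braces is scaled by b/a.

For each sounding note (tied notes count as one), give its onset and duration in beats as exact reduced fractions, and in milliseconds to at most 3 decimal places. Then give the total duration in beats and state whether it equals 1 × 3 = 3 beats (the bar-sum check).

1) 0.0ms=0b +491.803ms=3/2b
2) 491.803ms=3/2b +491.803ms=3/2b
Σ=3b of 3 (183bpm 3/8) — PASS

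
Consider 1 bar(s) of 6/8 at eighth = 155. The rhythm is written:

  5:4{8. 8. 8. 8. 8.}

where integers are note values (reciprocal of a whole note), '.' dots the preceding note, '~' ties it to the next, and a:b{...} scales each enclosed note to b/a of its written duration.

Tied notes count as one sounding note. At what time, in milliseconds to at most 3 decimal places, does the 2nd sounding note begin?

note 2 onset = 6/5b = 464.516ms

1. 0.0ms @ 0 + 464.516ms (6/5)
2. 464.516ms @ 6/5 + 464.516ms (6/5)
3. 929.032ms @ 12/5 + 464.516ms (6/5)
4. 1393.548ms @ 18/5 + 464.516ms (6/5)
5. 1858.065ms @ 24/5 + 464.516ms (6/5)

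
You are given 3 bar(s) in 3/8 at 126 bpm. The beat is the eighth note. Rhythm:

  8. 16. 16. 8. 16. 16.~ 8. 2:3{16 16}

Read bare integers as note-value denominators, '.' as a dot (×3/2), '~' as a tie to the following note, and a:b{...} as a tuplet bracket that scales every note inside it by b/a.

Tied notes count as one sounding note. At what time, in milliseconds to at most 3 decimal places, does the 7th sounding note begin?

note 7 onset = 15/2b = 3571.429ms

1. 0.0ms @ 0 + 714.286ms (3/2)
2. 714.286ms @ 3/2 + 357.143ms (3/4)
3. 1071.429ms @ 9/4 + 357.143ms (3/4)
4. 1428.571ms @ 3 + 714.286ms (3/2)
5. 2142.857ms @ 9/2 + 357.143ms (3/4)
6. 2500.0ms @ 21/4 + 1071.429ms (9/4)
7. 3571.429ms @ 15/2 + 357.143ms (3/4)
8. 3928.571ms @ 33/4 + 357.143ms (3/4)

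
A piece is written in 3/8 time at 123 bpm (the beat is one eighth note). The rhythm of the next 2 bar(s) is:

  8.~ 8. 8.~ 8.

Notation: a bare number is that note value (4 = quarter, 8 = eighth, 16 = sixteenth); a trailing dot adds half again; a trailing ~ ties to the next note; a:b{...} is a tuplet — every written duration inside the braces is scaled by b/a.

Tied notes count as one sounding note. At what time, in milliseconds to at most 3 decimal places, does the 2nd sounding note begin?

1. 0.0ms @ 0 + 1463.415ms (3)
2. 1463.415ms @ 3 + 1463.415ms (3)

note 2 onset = 3b = 1463.415ms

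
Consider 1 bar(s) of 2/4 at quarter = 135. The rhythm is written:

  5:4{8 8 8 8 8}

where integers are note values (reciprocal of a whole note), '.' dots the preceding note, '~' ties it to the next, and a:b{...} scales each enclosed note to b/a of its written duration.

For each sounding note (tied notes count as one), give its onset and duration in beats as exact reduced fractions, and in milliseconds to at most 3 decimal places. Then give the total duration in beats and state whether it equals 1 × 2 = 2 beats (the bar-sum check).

1) 0.0ms=0b +177.778ms=2/5b
2) 177.778ms=2/5b +177.778ms=2/5b
3) 355.556ms=4/5b +177.778ms=2/5b
4) 533.333ms=6/5b +177.778ms=2/5b
5) 711.111ms=8/5b +177.778ms=2/5b
Σ=2b of 2 (135bpm 2/4) — PASS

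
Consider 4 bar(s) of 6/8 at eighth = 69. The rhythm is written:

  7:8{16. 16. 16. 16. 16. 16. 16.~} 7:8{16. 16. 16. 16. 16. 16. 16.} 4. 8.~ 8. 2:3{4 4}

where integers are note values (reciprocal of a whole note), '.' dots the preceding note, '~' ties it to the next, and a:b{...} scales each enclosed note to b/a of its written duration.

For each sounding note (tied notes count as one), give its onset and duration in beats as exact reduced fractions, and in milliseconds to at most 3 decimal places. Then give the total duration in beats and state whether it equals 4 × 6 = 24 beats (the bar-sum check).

1) 0.0ms=0b +745.342ms=6/7b
2) 745.342ms=6/7b +745.342ms=6/7b
3) 1490.683ms=12/7b +745.342ms=6/7b
4) 2236.025ms=18/7b +745.342ms=6/7b
5) 2981.366ms=24/7b +745.342ms=6/7b
6) 3726.708ms=30/7b +745.342ms=6/7b
7) 4472.05ms=36/7b +1490.683ms=12/7b
8) 5962.733ms=48/7b +745.342ms=6/7b
9) 6708.075ms=54/7b +745.342ms=6/7b
10) 7453.416ms=60/7b +745.342ms=6/7b
11) 8198.758ms=66/7b +745.342ms=6/7b
12) 8944.099ms=72/7b +745.342ms=6/7b
13) 9689.441ms=78/7b +745.342ms=6/7b
14) 10434.783ms=12b +2608.696ms=3b
15) 13043.478ms=15b +2608.696ms=3b
16) 15652.174ms=18b +2608.696ms=3b
17) 18260.87ms=21b +2608.696ms=3b
Σ=24b of 24 (69bpm 6/8) — PASS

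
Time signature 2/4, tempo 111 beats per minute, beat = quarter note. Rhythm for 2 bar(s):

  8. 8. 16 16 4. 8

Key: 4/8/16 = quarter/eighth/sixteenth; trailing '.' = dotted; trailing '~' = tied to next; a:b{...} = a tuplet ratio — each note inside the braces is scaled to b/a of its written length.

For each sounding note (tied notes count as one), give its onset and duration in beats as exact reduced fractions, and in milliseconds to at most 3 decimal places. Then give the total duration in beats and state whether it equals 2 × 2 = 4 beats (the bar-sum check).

1) 0.0ms=0b +405.405ms=3/4b
2) 405.405ms=3/4b +405.405ms=3/4b
3) 810.811ms=3/2b +135.135ms=1/4b
4) 945.946ms=7/4b +135.135ms=1/4b
5) 1081.081ms=2b +810.811ms=3/2b
6) 1891.892ms=7/2b +270.27ms=1/2b
Σ=4b of 4 (111bpm 2/4) — PASS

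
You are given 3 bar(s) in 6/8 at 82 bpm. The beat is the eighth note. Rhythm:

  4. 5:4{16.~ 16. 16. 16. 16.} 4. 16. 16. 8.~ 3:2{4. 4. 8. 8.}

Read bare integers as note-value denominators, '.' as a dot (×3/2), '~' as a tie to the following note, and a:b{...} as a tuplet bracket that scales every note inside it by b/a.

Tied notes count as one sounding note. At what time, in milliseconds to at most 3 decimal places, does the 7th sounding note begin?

1. 0.0ms @ 0 + 2195.122ms (3)
2. 2195.122ms @ 3 + 878.049ms (6/5)
3. 3073.171ms @ 21/5 + 439.024ms (3/5)
4. 3512.195ms @ 24/5 + 439.024ms (3/5)
5. 3951.22ms @ 27/5 + 439.024ms (3/5)
6. 4390.244ms @ 6 + 2195.122ms (3)
7. 6585.366ms @ 9 + 548.78ms (3/4)
8. 7134.146ms @ 39/4 + 548.78ms (3/4)
9. 7682.927ms @ 21/2 + 2560.976ms (7/2)
10. 10243.902ms @ 14 + 1463.415ms (2)
11. 11707.317ms @ 16 + 731.707ms (1)
12. 12439.024ms @ 17 + 731.707ms (1)

note 7 onset = 9b = 6585.366ms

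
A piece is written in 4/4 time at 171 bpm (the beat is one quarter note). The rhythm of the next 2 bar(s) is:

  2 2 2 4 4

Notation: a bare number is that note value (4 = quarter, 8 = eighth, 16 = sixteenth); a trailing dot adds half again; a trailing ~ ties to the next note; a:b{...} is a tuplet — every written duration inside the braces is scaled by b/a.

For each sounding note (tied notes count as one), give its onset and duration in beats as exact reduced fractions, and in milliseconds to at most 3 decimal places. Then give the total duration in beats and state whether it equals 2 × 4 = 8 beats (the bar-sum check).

1) 0.0ms=0b +701.754ms=2b
2) 701.754ms=2b +701.754ms=2b
3) 1403.509ms=4b +701.754ms=2b
4) 2105.263ms=6b +350.877ms=1b
5) 2456.14ms=7b +350.877ms=1b
Σ=8b of 8 (171bpm 4/4) — PASS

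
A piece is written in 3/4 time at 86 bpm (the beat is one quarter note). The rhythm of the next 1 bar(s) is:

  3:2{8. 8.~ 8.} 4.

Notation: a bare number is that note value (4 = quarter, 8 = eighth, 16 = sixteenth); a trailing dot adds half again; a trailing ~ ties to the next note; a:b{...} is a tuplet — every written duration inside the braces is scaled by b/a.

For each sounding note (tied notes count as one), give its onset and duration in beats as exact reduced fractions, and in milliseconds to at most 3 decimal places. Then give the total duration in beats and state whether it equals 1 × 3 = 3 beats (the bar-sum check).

1) 0.0ms=0b +348.837ms=1/2b
2) 348.837ms=1/2b +697.674ms=1b
3) 1046.512ms=3/2b +1046.512ms=3/2b
Σ=3b of 3 (86bpm 3/4) — PASS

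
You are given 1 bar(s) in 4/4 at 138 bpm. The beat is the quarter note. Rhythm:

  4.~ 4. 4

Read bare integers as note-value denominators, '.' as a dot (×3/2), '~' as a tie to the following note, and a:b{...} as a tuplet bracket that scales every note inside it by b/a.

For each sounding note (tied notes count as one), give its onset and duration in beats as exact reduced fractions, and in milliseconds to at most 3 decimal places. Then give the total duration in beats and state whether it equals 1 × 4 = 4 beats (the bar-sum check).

1) 0.0ms=0b +1304.348ms=3b
2) 1304.348ms=3b +434.783ms=1b
Σ=4b of 4 (138bpm 4/4) — PASS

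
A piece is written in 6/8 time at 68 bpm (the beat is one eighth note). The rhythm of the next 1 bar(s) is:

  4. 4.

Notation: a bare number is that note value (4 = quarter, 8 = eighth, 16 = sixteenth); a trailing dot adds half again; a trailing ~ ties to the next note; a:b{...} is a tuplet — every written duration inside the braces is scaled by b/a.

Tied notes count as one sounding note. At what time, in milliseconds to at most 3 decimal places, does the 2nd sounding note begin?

1. 0.0ms @ 0 + 2647.059ms (3)
2. 2647.059ms @ 3 + 2647.059ms (3)

note 2 onset = 3b = 2647.059ms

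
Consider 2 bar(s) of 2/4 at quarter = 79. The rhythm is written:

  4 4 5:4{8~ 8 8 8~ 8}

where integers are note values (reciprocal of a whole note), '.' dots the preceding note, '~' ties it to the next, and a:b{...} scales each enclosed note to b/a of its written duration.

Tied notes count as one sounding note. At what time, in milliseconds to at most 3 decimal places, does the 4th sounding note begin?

1. 0.0ms @ 0 + 759.494ms (1)
2. 759.494ms @ 1 + 759.494ms (1)
3. 1518.987ms @ 2 + 607.595ms (4/5)
4. 2126.582ms @ 14/5 + 303.797ms (2/5)
5. 2430.38ms @ 16/5 + 607.595ms (4/5)

note 4 onset = 14/5b = 2126.582ms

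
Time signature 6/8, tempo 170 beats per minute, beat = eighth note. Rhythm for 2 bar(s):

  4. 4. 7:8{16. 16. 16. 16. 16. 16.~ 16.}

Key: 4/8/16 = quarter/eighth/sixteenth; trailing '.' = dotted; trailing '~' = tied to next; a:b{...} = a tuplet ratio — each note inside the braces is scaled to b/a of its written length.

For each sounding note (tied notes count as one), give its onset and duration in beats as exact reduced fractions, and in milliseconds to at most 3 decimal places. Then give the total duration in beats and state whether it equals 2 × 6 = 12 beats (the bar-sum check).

1) 0.0ms=0b +1058.824ms=3b
2) 1058.824ms=3b +1058.824ms=3b
3) 2117.647ms=6b +302.521ms=6/7b
4) 2420.168ms=48/7b +302.521ms=6/7b
5) 2722.689ms=54/7b +302.521ms=6/7b
6) 3025.21ms=60/7b +302.521ms=6/7b
7) 3327.731ms=66/7b +302.521ms=6/7b
8) 3630.252ms=72/7b +605.042ms=12/7b
Σ=12b of 12 (170bpm 6/8) — PASS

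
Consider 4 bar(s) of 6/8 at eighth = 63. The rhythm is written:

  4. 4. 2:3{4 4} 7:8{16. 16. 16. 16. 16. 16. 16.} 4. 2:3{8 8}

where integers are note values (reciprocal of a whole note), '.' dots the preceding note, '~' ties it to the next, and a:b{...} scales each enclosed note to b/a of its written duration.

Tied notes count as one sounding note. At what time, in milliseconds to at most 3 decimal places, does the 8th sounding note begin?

note 8 onset = 102/7b = 13877.551ms

1. 0.0ms @ 0 + 2857.143ms (3)
2. 2857.143ms @ 3 + 2857.143ms (3)
3. 5714.286ms @ 6 + 2857.143ms (3)
4. 8571.429ms @ 9 + 2857.143ms (3)
5. 11428.571ms @ 12 + 816.327ms (6/7)
6. 12244.898ms @ 90/7 + 816.327ms (6/7)
7. 13061.224ms @ 96/7 + 816.327ms (6/7)
8. 13877.551ms @ 102/7 + 816.327ms (6/7)
9. 14693.878ms @ 108/7 + 816.327ms (6/7)
10. 15510.204ms @ 114/7 + 816.327ms (6/7)
11. 16326.531ms @ 120/7 + 816.327ms (6/7)
12. 17142.857ms @ 18 + 2857.143ms (3)
13. 20000.0ms @ 21 + 1428.571ms (3/2)
14. 21428.571ms @ 45/2 + 1428.571ms (3/2)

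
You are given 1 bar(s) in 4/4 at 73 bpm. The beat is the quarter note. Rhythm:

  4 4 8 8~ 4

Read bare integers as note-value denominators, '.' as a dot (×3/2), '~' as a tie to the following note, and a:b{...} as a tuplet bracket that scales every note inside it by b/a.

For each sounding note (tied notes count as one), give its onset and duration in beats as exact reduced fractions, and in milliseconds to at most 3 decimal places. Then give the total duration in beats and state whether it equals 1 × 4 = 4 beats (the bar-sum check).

1) 0.0ms=0b +821.918ms=1b
2) 821.918ms=1b +821.918ms=1b
3) 1643.836ms=2b +410.959ms=1/2b
4) 2054.795ms=5/2b +1232.877ms=3/2b
Σ=4b of 4 (73bpm 4/4) — PASS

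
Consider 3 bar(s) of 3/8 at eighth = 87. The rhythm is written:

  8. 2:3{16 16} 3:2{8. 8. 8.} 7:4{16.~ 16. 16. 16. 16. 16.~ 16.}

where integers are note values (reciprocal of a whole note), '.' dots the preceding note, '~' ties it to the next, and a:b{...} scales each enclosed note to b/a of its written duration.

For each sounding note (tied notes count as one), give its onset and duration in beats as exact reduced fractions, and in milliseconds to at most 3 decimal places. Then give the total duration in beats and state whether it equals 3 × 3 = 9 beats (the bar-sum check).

1) 0.0ms=0b +1034.483ms=3/2b
2) 1034.483ms=3/2b +517.241ms=3/4b
3) 1551.724ms=9/4b +517.241ms=3/4b
4) 2068.966ms=3b +689.655ms=1b
5) 2758.621ms=4b +689.655ms=1b
6) 3448.276ms=5b +689.655ms=1b
7) 4137.931ms=6b +591.133ms=6/7b
8) 4729.064ms=48/7b +295.567ms=3/7b
9) 5024.631ms=51/7b +295.567ms=3/7b
10) 5320.197ms=54/7b +295.567ms=3/7b
11) 5615.764ms=57/7b +591.133ms=6/7b
Σ=9b of 9 (87bpm 3/8) — PASS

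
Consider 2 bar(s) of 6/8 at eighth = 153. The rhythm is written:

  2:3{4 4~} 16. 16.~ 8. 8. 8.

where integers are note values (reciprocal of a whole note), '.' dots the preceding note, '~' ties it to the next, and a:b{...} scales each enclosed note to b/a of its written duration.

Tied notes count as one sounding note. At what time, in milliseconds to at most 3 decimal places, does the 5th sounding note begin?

1. 0.0ms @ 0 + 1176.471ms (3)
2. 1176.471ms @ 3 + 1470.588ms (15/4)
3. 2647.059ms @ 27/4 + 882.353ms (9/4)
4. 3529.412ms @ 9 + 588.235ms (3/2)
5. 4117.647ms @ 21/2 + 588.235ms (3/2)

note 5 onset = 21/2b = 4117.647ms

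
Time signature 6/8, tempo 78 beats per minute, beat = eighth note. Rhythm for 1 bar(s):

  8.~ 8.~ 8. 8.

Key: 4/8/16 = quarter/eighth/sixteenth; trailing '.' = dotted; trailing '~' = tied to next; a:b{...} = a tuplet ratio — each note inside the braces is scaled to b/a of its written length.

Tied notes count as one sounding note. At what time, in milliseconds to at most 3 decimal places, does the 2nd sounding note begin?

1. 0.0ms @ 0 + 3461.538ms (9/2)
2. 3461.538ms @ 9/2 + 1153.846ms (3/2)

note 2 onset = 9/2b = 3461.538ms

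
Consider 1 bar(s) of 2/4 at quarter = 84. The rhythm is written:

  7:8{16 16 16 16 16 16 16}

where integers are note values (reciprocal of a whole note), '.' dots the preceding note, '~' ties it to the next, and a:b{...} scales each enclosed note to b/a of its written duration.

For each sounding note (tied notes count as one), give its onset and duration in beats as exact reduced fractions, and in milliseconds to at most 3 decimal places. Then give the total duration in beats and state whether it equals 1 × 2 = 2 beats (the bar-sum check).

1) 0.0ms=0b +204.082ms=2/7b
2) 204.082ms=2/7b +204.082ms=2/7b
3) 408.163ms=4/7b +204.082ms=2/7b
4) 612.245ms=6/7b +204.082ms=2/7b
5) 816.327ms=8/7b +204.082ms=2/7b
6) 1020.408ms=10/7b +204.082ms=2/7b
7) 1224.49ms=12/7b +204.082ms=2/7b
Σ=2b of 2 (84bpm 2/4) — PASS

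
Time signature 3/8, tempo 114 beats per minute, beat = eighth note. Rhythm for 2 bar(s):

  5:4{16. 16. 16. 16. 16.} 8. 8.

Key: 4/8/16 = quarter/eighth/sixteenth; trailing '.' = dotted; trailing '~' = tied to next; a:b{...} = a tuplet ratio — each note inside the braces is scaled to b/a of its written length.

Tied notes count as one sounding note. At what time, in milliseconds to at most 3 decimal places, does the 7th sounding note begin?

note 7 onset = 9/2b = 2368.421ms

1. 0.0ms @ 0 + 315.789ms (3/5)
2. 315.789ms @ 3/5 + 315.789ms (3/5)
3. 631.579ms @ 6/5 + 315.789ms (3/5)
4. 947.368ms @ 9/5 + 315.789ms (3/5)
5. 1263.158ms @ 12/5 + 315.789ms (3/5)
6. 1578.947ms @ 3 + 789.474ms (3/2)
7. 2368.421ms @ 9/2 + 789.474ms (3/2)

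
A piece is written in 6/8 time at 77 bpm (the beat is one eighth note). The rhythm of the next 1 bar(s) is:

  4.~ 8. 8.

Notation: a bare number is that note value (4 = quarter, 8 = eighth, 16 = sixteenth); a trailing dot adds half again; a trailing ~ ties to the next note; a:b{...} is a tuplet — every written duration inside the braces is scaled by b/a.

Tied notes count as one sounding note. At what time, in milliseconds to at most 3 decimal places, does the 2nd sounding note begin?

note 2 onset = 9/2b = 3506.494ms

1. 0.0ms @ 0 + 3506.494ms (9/2)
2. 3506.494ms @ 9/2 + 1168.831ms (3/2)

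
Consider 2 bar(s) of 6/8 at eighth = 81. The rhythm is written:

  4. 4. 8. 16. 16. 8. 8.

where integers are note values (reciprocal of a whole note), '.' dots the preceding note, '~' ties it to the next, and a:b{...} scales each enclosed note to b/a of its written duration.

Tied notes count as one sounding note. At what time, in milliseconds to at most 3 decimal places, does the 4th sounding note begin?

1. 0.0ms @ 0 + 2222.222ms (3)
2. 2222.222ms @ 3 + 2222.222ms (3)
3. 4444.444ms @ 6 + 1111.111ms (3/2)
4. 5555.556ms @ 15/2 + 555.556ms (3/4)
5. 6111.111ms @ 33/4 + 555.556ms (3/4)
6. 6666.667ms @ 9 + 1111.111ms (3/2)
7. 7777.778ms @ 21/2 + 1111.111ms (3/2)

note 4 onset = 15/2b = 5555.556ms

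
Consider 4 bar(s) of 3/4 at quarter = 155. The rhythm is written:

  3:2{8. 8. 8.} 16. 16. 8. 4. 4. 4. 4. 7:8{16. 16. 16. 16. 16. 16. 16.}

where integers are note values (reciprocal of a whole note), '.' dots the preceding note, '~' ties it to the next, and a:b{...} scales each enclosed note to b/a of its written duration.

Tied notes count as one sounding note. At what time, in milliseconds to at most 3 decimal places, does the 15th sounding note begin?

note 15 onset = 75/7b = 4147.465ms

1. 0.0ms @ 0 + 193.548ms (1/2)
2. 193.548ms @ 1/2 + 193.548ms (1/2)
3. 387.097ms @ 1 + 193.548ms (1/2)
4. 580.645ms @ 3/2 + 145.161ms (3/8)
5. 725.806ms @ 15/8 + 145.161ms (3/8)
6. 870.968ms @ 9/4 + 290.323ms (3/4)
7. 1161.29ms @ 3 + 580.645ms (3/2)
8. 1741.935ms @ 9/2 + 580.645ms (3/2)
9. 2322.581ms @ 6 + 580.645ms (3/2)
10. 2903.226ms @ 15/2 + 580.645ms (3/2)
11. 3483.871ms @ 9 + 165.899ms (3/7)
12. 3649.77ms @ 66/7 + 165.899ms (3/7)
13. 3815.668ms @ 69/7 + 165.899ms (3/7)
14. 3981.567ms @ 72/7 + 165.899ms (3/7)
15. 4147.465ms @ 75/7 + 165.899ms (3/7)
16. 4313.364ms @ 78/7 + 165.899ms (3/7)
17. 4479.263ms @ 81/7 + 165.899ms (3/7)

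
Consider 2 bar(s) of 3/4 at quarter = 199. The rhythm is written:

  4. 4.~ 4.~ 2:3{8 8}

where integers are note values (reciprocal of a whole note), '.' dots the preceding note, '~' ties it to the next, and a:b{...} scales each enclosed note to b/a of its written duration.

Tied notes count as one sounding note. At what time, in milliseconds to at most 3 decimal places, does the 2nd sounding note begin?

1. 0.0ms @ 0 + 452.261ms (3/2)
2. 452.261ms @ 3/2 + 1130.653ms (15/4)
3. 1582.915ms @ 21/4 + 226.131ms (3/4)

note 2 onset = 3/2b = 452.261ms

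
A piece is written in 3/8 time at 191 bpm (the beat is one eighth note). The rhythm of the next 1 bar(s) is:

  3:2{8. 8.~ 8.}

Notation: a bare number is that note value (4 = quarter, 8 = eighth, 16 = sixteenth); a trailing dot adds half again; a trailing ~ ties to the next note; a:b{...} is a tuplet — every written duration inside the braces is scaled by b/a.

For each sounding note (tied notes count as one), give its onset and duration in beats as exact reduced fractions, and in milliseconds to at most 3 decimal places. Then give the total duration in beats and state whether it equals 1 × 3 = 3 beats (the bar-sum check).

1) 0.0ms=0b +314.136ms=1b
2) 314.136ms=1b +628.272ms=2b
Σ=3b of 3 (191bpm 3/8) — PASS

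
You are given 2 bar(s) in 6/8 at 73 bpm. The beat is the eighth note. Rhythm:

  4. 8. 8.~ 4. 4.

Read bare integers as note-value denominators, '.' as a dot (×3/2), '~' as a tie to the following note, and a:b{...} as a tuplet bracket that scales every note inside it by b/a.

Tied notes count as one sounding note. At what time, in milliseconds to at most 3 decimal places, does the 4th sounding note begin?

1. 0.0ms @ 0 + 2465.753ms (3)
2. 2465.753ms @ 3 + 1232.877ms (3/2)
3. 3698.63ms @ 9/2 + 3698.63ms (9/2)
4. 7397.26ms @ 9 + 2465.753ms (3)

note 4 onset = 9b = 7397.26ms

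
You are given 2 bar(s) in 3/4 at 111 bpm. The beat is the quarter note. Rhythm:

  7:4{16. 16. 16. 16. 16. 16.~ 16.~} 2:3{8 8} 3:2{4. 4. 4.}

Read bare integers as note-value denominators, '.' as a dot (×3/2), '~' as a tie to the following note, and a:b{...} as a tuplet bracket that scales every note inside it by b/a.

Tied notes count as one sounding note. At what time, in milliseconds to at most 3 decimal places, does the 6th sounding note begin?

1. 0.0ms @ 0 + 115.83ms (3/14)
2. 115.83ms @ 3/14 + 115.83ms (3/14)
3. 231.66ms @ 3/7 + 115.83ms (3/14)
4. 347.49ms @ 9/14 + 115.83ms (3/14)
5. 463.32ms @ 6/7 + 115.83ms (3/14)
6. 579.151ms @ 15/14 + 637.066ms (33/28)
7. 1216.216ms @ 9/4 + 405.405ms (3/4)
8. 1621.622ms @ 3 + 540.541ms (1)
9. 2162.162ms @ 4 + 540.541ms (1)
10. 2702.703ms @ 5 + 540.541ms (1)

note 6 onset = 15/14b = 579.151ms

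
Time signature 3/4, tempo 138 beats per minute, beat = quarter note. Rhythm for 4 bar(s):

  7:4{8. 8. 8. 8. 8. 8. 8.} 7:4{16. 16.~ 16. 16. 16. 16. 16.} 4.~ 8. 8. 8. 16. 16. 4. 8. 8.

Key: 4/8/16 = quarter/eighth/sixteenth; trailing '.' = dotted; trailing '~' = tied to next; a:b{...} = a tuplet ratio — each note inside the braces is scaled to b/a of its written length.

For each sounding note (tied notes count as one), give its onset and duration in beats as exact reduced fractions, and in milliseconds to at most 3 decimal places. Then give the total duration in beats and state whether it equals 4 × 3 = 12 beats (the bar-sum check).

1) 0.0ms=0b +186.335ms=3/7b
2) 186.335ms=3/7b +186.335ms=3/7b
3) 372.671ms=6/7b +186.335ms=3/7b
4) 559.006ms=9/7b +186.335ms=3/7b
5) 745.342ms=12/7b +186.335ms=3/7b
6) 931.677ms=15/7b +186.335ms=3/7b
7) 1118.012ms=18/7b +186.335ms=3/7b
8) 1304.348ms=3b +93.168ms=3/14b
9) 1397.516ms=45/14b +186.335ms=3/7b
10) 1583.851ms=51/14b +93.168ms=3/14b
11) 1677.019ms=27/7b +93.168ms=3/14b
12) 1770.186ms=57/14b +93.168ms=3/14b
13) 1863.354ms=30/7b +93.168ms=3/14b
14) 1956.522ms=9/2b +978.261ms=9/4b
15) 2934.783ms=27/4b +326.087ms=3/4b
16) 3260.87ms=15/2b +326.087ms=3/4b
17) 3586.957ms=33/4b +163.043ms=3/8b
18) 3750.0ms=69/8b +163.043ms=3/8b
19) 3913.043ms=9b +652.174ms=3/2b
20) 4565.217ms=21/2b +326.087ms=3/4b
21) 4891.304ms=45/4b +326.087ms=3/4b
Σ=12b of 12 (138bpm 3/4) — PASS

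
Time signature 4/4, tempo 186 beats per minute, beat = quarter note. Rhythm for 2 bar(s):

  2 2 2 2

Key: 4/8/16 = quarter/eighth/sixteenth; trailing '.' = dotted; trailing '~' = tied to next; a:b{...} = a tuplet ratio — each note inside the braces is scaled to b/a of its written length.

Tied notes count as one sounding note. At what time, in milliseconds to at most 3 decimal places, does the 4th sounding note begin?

note 4 onset = 6b = 1935.484ms

1. 0.0ms @ 0 + 645.161ms (2)
2. 645.161ms @ 2 + 645.161ms (2)
3. 1290.323ms @ 4 + 645.161ms (2)
4. 1935.484ms @ 6 + 645.161ms (2)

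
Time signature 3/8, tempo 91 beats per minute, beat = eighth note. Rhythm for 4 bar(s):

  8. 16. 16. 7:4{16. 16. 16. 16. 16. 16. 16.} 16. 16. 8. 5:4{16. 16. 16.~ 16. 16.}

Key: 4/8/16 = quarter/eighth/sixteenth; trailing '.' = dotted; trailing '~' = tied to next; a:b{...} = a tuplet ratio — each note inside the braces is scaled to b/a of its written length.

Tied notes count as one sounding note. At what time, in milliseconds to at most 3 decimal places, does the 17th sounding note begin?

1. 0.0ms @ 0 + 989.011ms (3/2)
2. 989.011ms @ 3/2 + 494.505ms (3/4)
3. 1483.516ms @ 9/4 + 494.505ms (3/4)
4. 1978.022ms @ 3 + 282.575ms (3/7)
5. 2260.597ms @ 24/7 + 282.575ms (3/7)
6. 2543.171ms @ 27/7 + 282.575ms (3/7)
7. 2825.746ms @ 30/7 + 282.575ms (3/7)
8. 3108.32ms @ 33/7 + 282.575ms (3/7)
9. 3390.895ms @ 36/7 + 282.575ms (3/7)
10. 3673.469ms @ 39/7 + 282.575ms (3/7)
11. 3956.044ms @ 6 + 494.505ms (3/4)
12. 4450.549ms @ 27/4 + 494.505ms (3/4)
13. 4945.055ms @ 15/2 + 989.011ms (3/2)
14. 5934.066ms @ 9 + 395.604ms (3/5)
15. 6329.67ms @ 48/5 + 395.604ms (3/5)
16. 6725.275ms @ 51/5 + 791.209ms (6/5)
17. 7516.484ms @ 57/5 + 395.604ms (3/5)

note 17 onset = 57/5b = 7516.484ms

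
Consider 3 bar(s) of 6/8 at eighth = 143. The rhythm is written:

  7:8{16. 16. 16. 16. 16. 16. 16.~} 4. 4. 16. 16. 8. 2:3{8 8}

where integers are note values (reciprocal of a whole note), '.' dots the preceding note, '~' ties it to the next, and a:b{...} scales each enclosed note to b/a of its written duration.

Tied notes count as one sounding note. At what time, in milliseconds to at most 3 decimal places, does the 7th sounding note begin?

1. 0.0ms @ 0 + 359.64ms (6/7)
2. 359.64ms @ 6/7 + 359.64ms (6/7)
3. 719.281ms @ 12/7 + 359.64ms (6/7)
4. 1078.921ms @ 18/7 + 359.64ms (6/7)
5. 1438.561ms @ 24/7 + 359.64ms (6/7)
6. 1798.202ms @ 30/7 + 359.64ms (6/7)
7. 2157.842ms @ 36/7 + 1618.382ms (27/7)
8. 3776.224ms @ 9 + 1258.741ms (3)
9. 5034.965ms @ 12 + 314.685ms (3/4)
10. 5349.65ms @ 51/4 + 314.685ms (3/4)
11. 5664.336ms @ 27/2 + 629.371ms (3/2)
12. 6293.706ms @ 15 + 629.371ms (3/2)
13. 6923.077ms @ 33/2 + 629.371ms (3/2)

note 7 onset = 36/7b = 2157.842ms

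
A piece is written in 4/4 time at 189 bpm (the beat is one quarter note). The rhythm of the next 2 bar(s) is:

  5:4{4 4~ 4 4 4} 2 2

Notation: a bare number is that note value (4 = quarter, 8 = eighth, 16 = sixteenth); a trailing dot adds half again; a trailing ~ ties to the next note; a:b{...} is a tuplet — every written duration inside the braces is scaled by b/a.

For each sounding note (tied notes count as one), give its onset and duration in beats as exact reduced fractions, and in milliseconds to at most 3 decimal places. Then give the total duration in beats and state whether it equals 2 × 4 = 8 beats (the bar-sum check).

1) 0.0ms=0b +253.968ms=4/5b
2) 253.968ms=4/5b +507.937ms=8/5b
3) 761.905ms=12/5b +253.968ms=4/5b
4) 1015.873ms=16/5b +253.968ms=4/5b
5) 1269.841ms=4b +634.921ms=2b
6) 1904.762ms=6b +634.921ms=2b
Σ=8b of 8 (189bpm 4/4) — PASS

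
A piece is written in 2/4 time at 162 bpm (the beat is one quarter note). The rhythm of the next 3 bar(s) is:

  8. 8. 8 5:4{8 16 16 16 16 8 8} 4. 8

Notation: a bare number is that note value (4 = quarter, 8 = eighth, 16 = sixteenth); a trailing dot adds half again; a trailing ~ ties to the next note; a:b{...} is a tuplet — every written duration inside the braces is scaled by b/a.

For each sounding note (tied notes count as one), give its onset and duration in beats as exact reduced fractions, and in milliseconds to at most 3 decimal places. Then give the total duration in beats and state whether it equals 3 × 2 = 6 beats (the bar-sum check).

1) 0.0ms=0b +277.778ms=3/4b
2) 277.778ms=3/4b +277.778ms=3/4b
3) 555.556ms=3/2b +185.185ms=1/2b
4) 740.741ms=2b +148.148ms=2/5b
5) 888.889ms=12/5b +74.074ms=1/5b
6) 962.963ms=13/5b +74.074ms=1/5b
7) 1037.037ms=14/5b +74.074ms=1/5b
8) 1111.111ms=3b +74.074ms=1/5b
9) 1185.185ms=16/5b +148.148ms=2/5b
10) 1333.333ms=18/5b +148.148ms=2/5b
11) 1481.481ms=4b +555.556ms=3/2b
12) 2037.037ms=11/2b +185.185ms=1/2b
Σ=6b of 6 (162bpm 2/4) — PASS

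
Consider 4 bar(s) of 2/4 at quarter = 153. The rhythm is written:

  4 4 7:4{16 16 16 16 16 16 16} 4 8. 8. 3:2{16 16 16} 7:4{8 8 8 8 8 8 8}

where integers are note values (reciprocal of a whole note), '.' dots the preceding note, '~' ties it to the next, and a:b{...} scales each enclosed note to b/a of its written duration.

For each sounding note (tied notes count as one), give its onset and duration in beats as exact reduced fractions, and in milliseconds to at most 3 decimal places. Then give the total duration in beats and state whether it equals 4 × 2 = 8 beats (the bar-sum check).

1) 0.0ms=0b +392.157ms=1b
2) 392.157ms=1b +392.157ms=1b
3) 784.314ms=2b +56.022ms=1/7b
4) 840.336ms=15/7b +56.022ms=1/7b
5) 896.359ms=16/7b +56.022ms=1/7b
6) 952.381ms=17/7b +56.022ms=1/7b
7) 1008.403ms=18/7b +56.022ms=1/7b
8) 1064.426ms=19/7b +56.022ms=1/7b
9) 1120.448ms=20/7b +56.022ms=1/7b
10) 1176.471ms=3b +392.157ms=1b
11) 1568.627ms=4b +294.118ms=3/4b
12) 1862.745ms=19/4b +294.118ms=3/4b
13) 2156.863ms=11/2b +65.359ms=1/6b
14) 2222.222ms=17/3b +65.359ms=1/6b
15) 2287.582ms=35/6b +65.359ms=1/6b
16) 2352.941ms=6b +112.045ms=2/7b
17) 2464.986ms=44/7b +112.045ms=2/7b
18) 2577.031ms=46/7b +112.045ms=2/7b
19) 2689.076ms=48/7b +112.045ms=2/7b
20) 2801.12ms=50/7b +112.045ms=2/7b
21) 2913.165ms=52/7b +112.045ms=2/7b
22) 3025.21ms=54/7b +112.045ms=2/7b
Σ=8b of 8 (153bpm 2/4) — PASS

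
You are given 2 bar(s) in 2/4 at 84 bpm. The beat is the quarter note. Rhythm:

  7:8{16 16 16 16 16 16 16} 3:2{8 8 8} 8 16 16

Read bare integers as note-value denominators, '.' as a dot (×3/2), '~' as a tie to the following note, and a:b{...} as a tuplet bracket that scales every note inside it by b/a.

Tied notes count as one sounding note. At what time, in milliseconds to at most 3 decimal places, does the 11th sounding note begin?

1. 0.0ms @ 0 + 204.082ms (2/7)
2. 204.082ms @ 2/7 + 204.082ms (2/7)
3. 408.163ms @ 4/7 + 204.082ms (2/7)
4. 612.245ms @ 6/7 + 204.082ms (2/7)
5. 816.327ms @ 8/7 + 204.082ms (2/7)
6. 1020.408ms @ 10/7 + 204.082ms (2/7)
7. 1224.49ms @ 12/7 + 204.082ms (2/7)
8. 1428.571ms @ 2 + 238.095ms (1/3)
9. 1666.667ms @ 7/3 + 238.095ms (1/3)
10. 1904.762ms @ 8/3 + 238.095ms (1/3)
11. 2142.857ms @ 3 + 357.143ms (1/2)
12. 2500.0ms @ 7/2 + 178.571ms (1/4)
13. 2678.571ms @ 15/4 + 178.571ms (1/4)

note 11 onset = 3b = 2142.857ms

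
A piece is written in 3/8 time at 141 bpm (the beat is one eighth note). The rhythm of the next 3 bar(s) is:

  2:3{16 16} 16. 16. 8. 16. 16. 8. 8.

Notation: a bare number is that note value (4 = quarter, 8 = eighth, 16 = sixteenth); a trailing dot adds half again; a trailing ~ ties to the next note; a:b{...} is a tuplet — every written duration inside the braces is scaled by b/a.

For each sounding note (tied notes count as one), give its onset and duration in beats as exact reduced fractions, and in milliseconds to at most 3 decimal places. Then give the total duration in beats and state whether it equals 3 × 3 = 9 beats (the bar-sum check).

1) 0.0ms=0b +319.149ms=3/4b
2) 319.149ms=3/4b +319.149ms=3/4b
3) 638.298ms=3/2b +319.149ms=3/4b
4) 957.447ms=9/4b +319.149ms=3/4b
5) 1276.596ms=3b +638.298ms=3/2b
6) 1914.894ms=9/2b +319.149ms=3/4b
7) 2234.043ms=21/4b +319.149ms=3/4b
8) 2553.191ms=6b +638.298ms=3/2b
9) 3191.489ms=15/2b +638.298ms=3/2b
Σ=9b of 9 (141bpm 3/8) — PASS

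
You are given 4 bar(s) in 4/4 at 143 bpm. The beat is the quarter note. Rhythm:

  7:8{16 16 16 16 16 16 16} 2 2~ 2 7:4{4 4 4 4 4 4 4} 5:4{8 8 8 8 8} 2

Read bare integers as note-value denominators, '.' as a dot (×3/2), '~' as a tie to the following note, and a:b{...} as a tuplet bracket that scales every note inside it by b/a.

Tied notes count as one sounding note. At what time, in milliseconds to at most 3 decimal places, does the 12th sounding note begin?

1. 0.0ms @ 0 + 119.88ms (2/7)
2. 119.88ms @ 2/7 + 119.88ms (2/7)
3. 239.76ms @ 4/7 + 119.88ms (2/7)
4. 359.64ms @ 6/7 + 119.88ms (2/7)
5. 479.52ms @ 8/7 + 119.88ms (2/7)
6. 599.401ms @ 10/7 + 119.88ms (2/7)
7. 719.281ms @ 12/7 + 119.88ms (2/7)
8. 839.161ms @ 2 + 839.161ms (2)
9. 1678.322ms @ 4 + 1678.322ms (4)
10. 3356.643ms @ 8 + 239.76ms (4/7)
11. 3596.404ms @ 60/7 + 239.76ms (4/7)
12. 3836.164ms @ 64/7 + 239.76ms (4/7)
13. 4075.924ms @ 68/7 + 239.76ms (4/7)
14. 4315.684ms @ 72/7 + 239.76ms (4/7)
15. 4555.445ms @ 76/7 + 239.76ms (4/7)
16. 4795.205ms @ 80/7 + 239.76ms (4/7)
17. 5034.965ms @ 12 + 167.832ms (2/5)
18. 5202.797ms @ 62/5 + 167.832ms (2/5)
19. 5370.629ms @ 64/5 + 167.832ms (2/5)
20. 5538.462ms @ 66/5 + 167.832ms (2/5)
21. 5706.294ms @ 68/5 + 167.832ms (2/5)
22. 5874.126ms @ 14 + 839.161ms (2)

note 12 onset = 64/7b = 3836.164ms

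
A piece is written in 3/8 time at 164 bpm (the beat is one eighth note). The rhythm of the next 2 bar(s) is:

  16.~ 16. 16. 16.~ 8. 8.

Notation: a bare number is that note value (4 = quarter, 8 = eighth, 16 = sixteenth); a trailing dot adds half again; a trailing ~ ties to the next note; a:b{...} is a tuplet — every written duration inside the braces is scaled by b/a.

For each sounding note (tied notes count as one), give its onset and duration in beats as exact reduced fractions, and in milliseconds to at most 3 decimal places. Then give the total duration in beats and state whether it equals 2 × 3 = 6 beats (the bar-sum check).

1) 0.0ms=0b +548.78ms=3/2b
2) 548.78ms=3/2b +274.39ms=3/4b
3) 823.171ms=9/4b +823.171ms=9/4b
4) 1646.341ms=9/2b +548.78ms=3/2b
Σ=6b of 6 (164bpm 3/8) — PASS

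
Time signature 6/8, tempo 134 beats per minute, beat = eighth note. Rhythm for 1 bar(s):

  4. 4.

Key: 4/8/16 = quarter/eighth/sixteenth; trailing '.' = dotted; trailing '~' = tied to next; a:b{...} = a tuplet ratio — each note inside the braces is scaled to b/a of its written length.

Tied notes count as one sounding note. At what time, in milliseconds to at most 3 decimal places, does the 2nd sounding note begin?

note 2 onset = 3b = 1343.284ms

1. 0.0ms @ 0 + 1343.284ms (3)
2. 1343.284ms @ 3 + 1343.284ms (3)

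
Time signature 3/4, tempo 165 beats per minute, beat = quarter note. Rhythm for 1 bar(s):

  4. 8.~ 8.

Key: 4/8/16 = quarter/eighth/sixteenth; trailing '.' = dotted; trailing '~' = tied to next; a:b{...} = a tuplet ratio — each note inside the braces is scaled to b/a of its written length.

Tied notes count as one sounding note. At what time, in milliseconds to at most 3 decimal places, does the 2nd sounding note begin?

1. 0.0ms @ 0 + 545.455ms (3/2)
2. 545.455ms @ 3/2 + 545.455ms (3/2)

note 2 onset = 3/2b = 545.455ms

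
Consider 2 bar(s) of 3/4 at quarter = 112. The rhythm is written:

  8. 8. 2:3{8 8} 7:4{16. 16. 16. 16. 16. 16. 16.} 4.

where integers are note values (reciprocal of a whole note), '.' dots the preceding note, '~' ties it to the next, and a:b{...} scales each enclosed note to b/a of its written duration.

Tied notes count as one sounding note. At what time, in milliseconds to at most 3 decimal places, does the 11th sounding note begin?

1. 0.0ms @ 0 + 401.786ms (3/4)
2. 401.786ms @ 3/4 + 401.786ms (3/4)
3. 803.571ms @ 3/2 + 401.786ms (3/4)
4. 1205.357ms @ 9/4 + 401.786ms (3/4)
5. 1607.143ms @ 3 + 114.796ms (3/14)
6. 1721.939ms @ 45/14 + 114.796ms (3/14)
7. 1836.735ms @ 24/7 + 114.796ms (3/14)
8. 1951.531ms @ 51/14 + 114.796ms (3/14)
9. 2066.327ms @ 27/7 + 114.796ms (3/14)
10. 2181.122ms @ 57/14 + 114.796ms (3/14)
11. 2295.918ms @ 30/7 + 114.796ms (3/14)
12. 2410.714ms @ 9/2 + 803.571ms (3/2)

note 11 onset = 30/7b = 2295.918ms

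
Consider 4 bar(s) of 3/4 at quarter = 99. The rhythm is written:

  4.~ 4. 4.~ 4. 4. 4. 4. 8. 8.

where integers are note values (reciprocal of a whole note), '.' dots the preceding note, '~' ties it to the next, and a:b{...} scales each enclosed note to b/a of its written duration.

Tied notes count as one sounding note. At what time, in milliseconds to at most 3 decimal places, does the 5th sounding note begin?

1. 0.0ms @ 0 + 1818.182ms (3)
2. 1818.182ms @ 3 + 1818.182ms (3)
3. 3636.364ms @ 6 + 909.091ms (3/2)
4. 4545.455ms @ 15/2 + 909.091ms (3/2)
5. 5454.545ms @ 9 + 909.091ms (3/2)
6. 6363.636ms @ 21/2 + 454.545ms (3/4)
7. 6818.182ms @ 45/4 + 454.545ms (3/4)

note 5 onset = 9b = 5454.545ms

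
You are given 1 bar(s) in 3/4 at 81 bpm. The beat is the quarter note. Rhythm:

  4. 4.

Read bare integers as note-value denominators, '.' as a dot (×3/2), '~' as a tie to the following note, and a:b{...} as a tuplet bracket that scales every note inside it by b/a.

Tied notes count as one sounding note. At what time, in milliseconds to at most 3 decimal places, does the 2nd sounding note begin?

note 2 onset = 3/2b = 1111.111ms

1. 0.0ms @ 0 + 1111.111ms (3/2)
2. 1111.111ms @ 3/2 + 1111.111ms (3/2)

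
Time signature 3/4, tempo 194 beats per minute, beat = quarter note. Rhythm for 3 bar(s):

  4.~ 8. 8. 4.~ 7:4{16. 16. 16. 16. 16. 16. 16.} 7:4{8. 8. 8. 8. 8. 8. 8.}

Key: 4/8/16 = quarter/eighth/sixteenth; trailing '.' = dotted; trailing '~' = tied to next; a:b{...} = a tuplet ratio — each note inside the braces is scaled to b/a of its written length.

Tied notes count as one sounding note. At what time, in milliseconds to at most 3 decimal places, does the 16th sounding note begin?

1. 0.0ms @ 0 + 695.876ms (9/4)
2. 695.876ms @ 9/4 + 231.959ms (3/4)
3. 927.835ms @ 3 + 530.191ms (12/7)
4. 1458.027ms @ 33/7 + 66.274ms (3/14)
5. 1524.3ms @ 69/14 + 66.274ms (3/14)
6. 1590.574ms @ 36/7 + 66.274ms (3/14)
7. 1656.848ms @ 75/14 + 66.274ms (3/14)
8. 1723.122ms @ 39/7 + 66.274ms (3/14)
9. 1789.396ms @ 81/14 + 66.274ms (3/14)
10. 1855.67ms @ 6 + 132.548ms (3/7)
11. 1988.218ms @ 45/7 + 132.548ms (3/7)
12. 2120.766ms @ 48/7 + 132.548ms (3/7)
13. 2253.314ms @ 51/7 + 132.548ms (3/7)
14. 2385.862ms @ 54/7 + 132.548ms (3/7)
15. 2518.409ms @ 57/7 + 132.548ms (3/7)
16. 2650.957ms @ 60/7 + 132.548ms (3/7)

note 16 onset = 60/7b = 2650.957ms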